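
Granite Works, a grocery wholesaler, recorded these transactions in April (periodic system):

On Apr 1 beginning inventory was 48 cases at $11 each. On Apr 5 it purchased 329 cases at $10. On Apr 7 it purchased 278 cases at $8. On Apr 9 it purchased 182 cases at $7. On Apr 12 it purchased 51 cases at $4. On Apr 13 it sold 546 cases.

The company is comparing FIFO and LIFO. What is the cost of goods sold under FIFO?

FIFO COGS: 48 @ $11 + 329 @ $10 + 169 @ $8 = $5,170
LIFO COGS: 51 @ $4 + 182 @ $7 + 278 @ $8 + 35 @ $10 = $4,052

COGS = $5,170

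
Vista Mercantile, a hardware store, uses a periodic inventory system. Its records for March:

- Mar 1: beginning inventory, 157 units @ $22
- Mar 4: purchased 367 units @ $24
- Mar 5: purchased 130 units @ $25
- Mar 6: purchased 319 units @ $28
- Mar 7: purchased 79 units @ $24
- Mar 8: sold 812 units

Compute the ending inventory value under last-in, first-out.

Ending inventory = $5,446

Mar 8, 812 sold [LIFO — newest first]: 79 @ $24 + 319 @ $28 + 130 @ $25 + 284 @ $24 = $20,894
Ending inventory: 157 @ $22 + 83 @ $24 = $5,446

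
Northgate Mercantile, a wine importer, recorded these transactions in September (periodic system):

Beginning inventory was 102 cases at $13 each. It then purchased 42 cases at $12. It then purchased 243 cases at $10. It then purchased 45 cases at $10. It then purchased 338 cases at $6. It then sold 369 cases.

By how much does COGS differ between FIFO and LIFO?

$1,742

FIFO COGS: 102 @ $13 + 42 @ $12 + 225 @ $10 = $4,080
LIFO COGS: 338 @ $6 + 31 @ $10 = $2,338
Difference = |$4,080 − $2,338| = $1,742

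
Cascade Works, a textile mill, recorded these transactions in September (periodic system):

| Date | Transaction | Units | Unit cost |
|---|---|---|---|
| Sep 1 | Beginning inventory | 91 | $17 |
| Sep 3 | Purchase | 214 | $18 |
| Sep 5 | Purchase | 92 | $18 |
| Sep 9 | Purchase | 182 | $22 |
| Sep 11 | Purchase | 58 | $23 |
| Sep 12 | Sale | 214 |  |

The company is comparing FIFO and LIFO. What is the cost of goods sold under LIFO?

COGS = $4,766

FIFO COGS: 91 @ $17 + 123 @ $18 = $3,761
LIFO COGS: 58 @ $23 + 156 @ $22 = $4,766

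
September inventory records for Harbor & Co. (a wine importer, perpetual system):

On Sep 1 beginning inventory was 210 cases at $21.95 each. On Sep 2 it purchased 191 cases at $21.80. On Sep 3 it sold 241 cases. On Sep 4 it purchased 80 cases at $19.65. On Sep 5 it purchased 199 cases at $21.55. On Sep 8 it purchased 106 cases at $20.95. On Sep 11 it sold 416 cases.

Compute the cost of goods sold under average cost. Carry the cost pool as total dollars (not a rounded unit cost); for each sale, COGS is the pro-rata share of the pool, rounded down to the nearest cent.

After Sep 1: 210 on hand, pool $4,609.50 (≈ $21.9500 each)
After Sep 2: 401 on hand, pool $8,773.30 (≈ $21.8786 each)
Sep 3, sell 241: 241/401 × $8,773.30 → $5,272.73
After Sep 4: 240 on hand, pool $5,072.57 (≈ $21.1357 each)
After Sep 5: 439 on hand, pool $9,361.02 (≈ $21.3235 each)
After Sep 8: 545 on hand, pool $11,581.72 (≈ $21.2509 each)
Sep 11, sell 416: 416/545 × $11,581.72 → $8,840.35
Total COGS = $5,272.73 + $8,840.35 = $14,113.08
Ending inventory (cost pool remaining) = $2,741.37

COGS = $14,113.08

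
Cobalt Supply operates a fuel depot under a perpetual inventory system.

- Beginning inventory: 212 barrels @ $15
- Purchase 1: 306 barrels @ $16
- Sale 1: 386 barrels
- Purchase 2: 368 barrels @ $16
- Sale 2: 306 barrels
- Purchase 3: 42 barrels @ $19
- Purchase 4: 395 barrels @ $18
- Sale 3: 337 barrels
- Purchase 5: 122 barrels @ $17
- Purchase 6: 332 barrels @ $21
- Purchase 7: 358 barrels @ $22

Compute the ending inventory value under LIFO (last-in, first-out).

Ending inventory = $21,736

Sale 1 (386) [LIFO — newest first]: 306 @ $16 + 80 @ $15 = $6,096
Sale 2 (306) [LIFO — newest first]: 306 @ $16 = $4,896
Sale 3 (337) [LIFO — newest first]: 337 @ $18 = $6,066
Total COGS = $6,096 + $4,896 + $6,066 = $17,058
Ending inventory: 132 @ $15 + 62 @ $16 + 42 @ $19 + 58 @ $18 + 122 @ $17 + 332 @ $21 + 358 @ $22 = $21,736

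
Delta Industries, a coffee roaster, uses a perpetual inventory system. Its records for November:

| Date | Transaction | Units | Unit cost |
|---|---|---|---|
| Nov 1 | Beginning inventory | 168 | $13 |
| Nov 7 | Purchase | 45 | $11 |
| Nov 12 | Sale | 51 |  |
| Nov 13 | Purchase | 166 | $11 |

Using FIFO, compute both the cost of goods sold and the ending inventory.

Nov 12, 51 sold [FIFO — oldest first]: 51 @ $13 = $663
Ending inventory: 117 @ $13 + 45 @ $11 + 166 @ $11 = $3,842

COGS = $663; ending inventory = $3,842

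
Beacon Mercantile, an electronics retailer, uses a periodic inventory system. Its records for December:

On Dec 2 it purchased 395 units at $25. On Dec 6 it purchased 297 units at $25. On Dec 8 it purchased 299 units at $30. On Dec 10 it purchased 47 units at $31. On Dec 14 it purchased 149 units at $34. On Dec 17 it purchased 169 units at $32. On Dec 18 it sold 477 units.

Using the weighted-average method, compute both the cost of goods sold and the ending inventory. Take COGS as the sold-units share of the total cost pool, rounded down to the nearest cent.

Dec 18, sell 477: 477/1356 × $38,201.00 → $13,437.96
Ending inventory (cost pool remaining) = $24,763.04
Check: goods available $38,201.00 = COGS $13,437.96 + ending $24,763.04

COGS = $13,437.96; ending inventory = $24,763.04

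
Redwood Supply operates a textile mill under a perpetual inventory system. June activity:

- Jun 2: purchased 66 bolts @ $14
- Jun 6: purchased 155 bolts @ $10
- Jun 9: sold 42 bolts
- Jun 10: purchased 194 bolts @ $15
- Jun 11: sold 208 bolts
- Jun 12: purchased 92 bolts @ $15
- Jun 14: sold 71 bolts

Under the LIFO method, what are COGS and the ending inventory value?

COGS = $4,535; ending inventory = $2,229

Jun 9, 42 sold [LIFO — newest first]: 42 @ $10 = $420
Jun 11, 208 sold [LIFO — newest first]: 194 @ $15 + 14 @ $10 = $3,050
Jun 14, 71 sold [LIFO — newest first]: 71 @ $15 = $1,065
Total COGS = $420 + $3,050 + $1,065 = $4,535
Ending inventory: 66 @ $14 + 99 @ $10 + 21 @ $15 = $2,229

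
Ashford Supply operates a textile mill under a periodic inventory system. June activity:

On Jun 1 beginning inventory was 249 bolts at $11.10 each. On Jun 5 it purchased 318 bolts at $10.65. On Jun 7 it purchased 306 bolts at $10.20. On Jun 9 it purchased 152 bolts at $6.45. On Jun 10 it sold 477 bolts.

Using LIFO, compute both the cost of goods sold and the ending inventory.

Jun 10, 477 sold [LIFO — newest first]: 152 @ $6.45 + 306 @ $10.20 + 19 @ $10.65 = $4,303.95
Ending inventory: 249 @ $11.10 + 299 @ $10.65 = $5,948.25
Check: goods available $10,252.20 = COGS $4,303.95 + ending $5,948.25

COGS = $4,303.95; ending inventory = $5,948.25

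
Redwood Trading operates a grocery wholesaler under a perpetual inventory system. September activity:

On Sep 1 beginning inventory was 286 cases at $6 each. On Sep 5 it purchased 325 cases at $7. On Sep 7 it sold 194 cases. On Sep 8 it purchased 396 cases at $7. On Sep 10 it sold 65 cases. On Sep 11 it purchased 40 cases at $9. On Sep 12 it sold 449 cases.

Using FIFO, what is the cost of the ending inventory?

Ending inventory = $2,453

Sep 7, 194 sold [FIFO — oldest first]: 194 @ $6 = $1,164
Sep 10, 65 sold [FIFO — oldest first]: 65 @ $6 = $390
Sep 12, 449 sold [FIFO — oldest first]: 27 @ $6 + 325 @ $7 + 97 @ $7 = $3,116
Total COGS = $1,164 + $390 + $3,116 = $4,670
Ending inventory: 299 @ $7 + 40 @ $9 = $2,453
Check: goods available $7,123 = COGS $4,670 + ending $2,453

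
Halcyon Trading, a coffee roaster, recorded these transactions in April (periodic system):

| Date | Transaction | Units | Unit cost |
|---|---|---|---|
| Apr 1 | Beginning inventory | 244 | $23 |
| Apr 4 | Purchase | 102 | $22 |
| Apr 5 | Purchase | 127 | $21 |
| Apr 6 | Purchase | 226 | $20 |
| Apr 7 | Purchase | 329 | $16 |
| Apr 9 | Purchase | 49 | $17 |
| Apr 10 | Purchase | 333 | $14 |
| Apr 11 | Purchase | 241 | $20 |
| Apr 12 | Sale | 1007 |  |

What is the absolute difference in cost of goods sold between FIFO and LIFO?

FIFO COGS: 244 @ $23 + 102 @ $22 + 127 @ $21 + 226 @ $20 + 308 @ $16 = $19,971
LIFO COGS: 241 @ $20 + 333 @ $14 + 49 @ $17 + 329 @ $16 + 55 @ $20 = $16,679
Difference = |$19,971 − $16,679| = $3,292

$3,292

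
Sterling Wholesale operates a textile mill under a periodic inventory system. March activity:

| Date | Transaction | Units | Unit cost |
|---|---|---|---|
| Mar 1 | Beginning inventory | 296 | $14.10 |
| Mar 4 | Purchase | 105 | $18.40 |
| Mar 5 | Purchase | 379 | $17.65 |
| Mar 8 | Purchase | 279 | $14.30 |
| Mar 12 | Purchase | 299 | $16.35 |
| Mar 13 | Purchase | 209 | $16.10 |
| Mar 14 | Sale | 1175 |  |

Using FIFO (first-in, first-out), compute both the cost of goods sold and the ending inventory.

COGS = $18,681.25; ending inventory = $6,356.95

Mar 14, 1175 sold [FIFO — oldest first]: 296 @ $14.10 + 105 @ $18.40 + 379 @ $17.65 + 279 @ $14.30 + 116 @ $16.35 = $18,681.25
Ending inventory: 183 @ $16.35 + 209 @ $16.10 = $6,356.95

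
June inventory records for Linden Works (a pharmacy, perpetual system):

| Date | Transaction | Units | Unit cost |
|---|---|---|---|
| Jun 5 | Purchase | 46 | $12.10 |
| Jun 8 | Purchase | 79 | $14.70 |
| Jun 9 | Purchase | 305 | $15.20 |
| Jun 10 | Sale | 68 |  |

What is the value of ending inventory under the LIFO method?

Ending inventory = $5,320.30

Jun 10, 68 sold [LIFO — newest first]: 68 @ $15.20 = $1,033.60
Ending inventory: 46 @ $12.10 + 79 @ $14.70 + 237 @ $15.20 = $5,320.30
Check: goods available $6,353.90 = COGS $1,033.60 + ending $5,320.30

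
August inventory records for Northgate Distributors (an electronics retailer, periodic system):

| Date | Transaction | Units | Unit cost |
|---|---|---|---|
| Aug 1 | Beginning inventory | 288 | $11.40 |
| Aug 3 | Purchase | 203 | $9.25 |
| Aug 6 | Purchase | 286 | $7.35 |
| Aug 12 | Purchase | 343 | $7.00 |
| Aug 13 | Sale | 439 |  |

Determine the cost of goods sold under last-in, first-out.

Aug 13, 439 sold [LIFO — newest first]: 343 @ $7.00 + 96 @ $7.35 = $3,106.60
Ending inventory: 288 @ $11.40 + 203 @ $9.25 + 190 @ $7.35 = $6,557.45
Check: goods available $9,664.05 = COGS $3,106.60 + ending $6,557.45

COGS = $3,106.60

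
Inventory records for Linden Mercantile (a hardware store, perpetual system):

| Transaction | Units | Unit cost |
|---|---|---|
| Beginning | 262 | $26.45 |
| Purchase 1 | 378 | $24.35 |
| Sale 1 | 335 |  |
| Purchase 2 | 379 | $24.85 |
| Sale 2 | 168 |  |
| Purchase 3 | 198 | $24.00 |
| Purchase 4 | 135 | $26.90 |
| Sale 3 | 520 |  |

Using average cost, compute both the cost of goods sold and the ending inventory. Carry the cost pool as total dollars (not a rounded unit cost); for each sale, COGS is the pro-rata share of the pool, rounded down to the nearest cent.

COGS = $25,686.09; ending inventory = $8,249.76

After Beginning: 262 on hand, pool $6,929.90 (≈ $26.4500 each)
After Purchase 1: 640 on hand, pool $16,134.20 (≈ $25.2097 each)
Sale 1, sell 335: 335/640 × $16,134.20 → $8,445.24
After Purchase 2: 684 on hand, pool $17,107.11 (≈ $25.0104 each)
Sale 2, sell 168: 168/684 × $17,107.11 → $4,201.74
After Purchase 3: 714 on hand, pool $17,657.37 (≈ $24.7302 each)
After Purchase 4: 849 on hand, pool $21,288.87 (≈ $25.0752 each)
Sale 3, sell 520: 520/849 × $21,288.87 → $13,039.11
Total COGS = $8,445.24 + $4,201.74 + $13,039.11 = $25,686.09
Ending inventory (cost pool remaining) = $8,249.76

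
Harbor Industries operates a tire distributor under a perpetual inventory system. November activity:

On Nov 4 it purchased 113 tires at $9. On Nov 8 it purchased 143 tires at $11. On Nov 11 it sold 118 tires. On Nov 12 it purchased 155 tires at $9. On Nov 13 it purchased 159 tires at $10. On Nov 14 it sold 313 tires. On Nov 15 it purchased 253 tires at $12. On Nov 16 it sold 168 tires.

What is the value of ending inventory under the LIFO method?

Nov 11, 118 sold [LIFO — newest first]: 118 @ $11 = $1,298
Nov 14, 313 sold [LIFO — newest first]: 159 @ $10 + 154 @ $9 = $2,976
Nov 16, 168 sold [LIFO — newest first]: 168 @ $12 = $2,016
Total COGS = $1,298 + $2,976 + $2,016 = $6,290
Ending inventory: 113 @ $9 + 25 @ $11 + 1 @ $9 + 85 @ $12 = $2,321

Ending inventory = $2,321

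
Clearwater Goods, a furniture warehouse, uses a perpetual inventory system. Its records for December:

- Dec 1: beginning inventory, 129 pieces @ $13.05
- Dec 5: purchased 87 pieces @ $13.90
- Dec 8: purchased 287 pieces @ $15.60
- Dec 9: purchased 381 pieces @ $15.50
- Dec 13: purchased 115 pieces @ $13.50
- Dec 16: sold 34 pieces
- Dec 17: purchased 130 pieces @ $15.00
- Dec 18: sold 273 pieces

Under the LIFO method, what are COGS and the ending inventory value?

Dec 16, 34 sold [LIFO — newest first]: 34 @ $13.50 = $459.00
Dec 18, 273 sold [LIFO — newest first]: 130 @ $15.00 + 81 @ $13.50 + 62 @ $15.50 = $4,004.50
Total COGS = $459.00 + $4,004.50 = $4,463.50
Ending inventory: 129 @ $13.05 + 87 @ $13.90 + 287 @ $15.60 + 319 @ $15.50 = $12,314.45
Check: goods available $16,777.95 = COGS $4,463.50 + ending $12,314.45

COGS = $4,463.50; ending inventory = $12,314.45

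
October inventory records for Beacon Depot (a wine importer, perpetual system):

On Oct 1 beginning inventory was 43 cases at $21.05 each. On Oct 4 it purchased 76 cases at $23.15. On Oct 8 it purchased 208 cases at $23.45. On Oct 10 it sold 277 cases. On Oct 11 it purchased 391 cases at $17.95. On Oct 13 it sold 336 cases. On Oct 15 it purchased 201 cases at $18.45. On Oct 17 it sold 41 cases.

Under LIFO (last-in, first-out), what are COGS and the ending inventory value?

Oct 10, 277 sold [LIFO — newest first]: 208 @ $23.45 + 69 @ $23.15 = $6,474.95
Oct 13, 336 sold [LIFO — newest first]: 336 @ $17.95 = $6,031.20
Oct 17, 41 sold [LIFO — newest first]: 41 @ $18.45 = $756.45
Total COGS = $6,474.95 + $6,031.20 + $756.45 = $13,262.60
Ending inventory: 43 @ $21.05 + 7 @ $23.15 + 55 @ $17.95 + 160 @ $18.45 = $5,006.45

COGS = $13,262.60; ending inventory = $5,006.45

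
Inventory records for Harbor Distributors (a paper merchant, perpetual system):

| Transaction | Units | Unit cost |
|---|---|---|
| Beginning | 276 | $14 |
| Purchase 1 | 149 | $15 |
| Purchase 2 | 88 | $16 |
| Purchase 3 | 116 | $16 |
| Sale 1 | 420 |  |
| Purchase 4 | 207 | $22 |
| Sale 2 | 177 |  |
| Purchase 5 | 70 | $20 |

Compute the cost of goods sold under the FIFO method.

COGS = $8,851

Sale 1 (420) [FIFO — oldest first]: 276 @ $14 + 144 @ $15 = $6,024
Sale 2 (177) [FIFO — oldest first]: 5 @ $15 + 88 @ $16 + 84 @ $16 = $2,827
Total COGS = $6,024 + $2,827 = $8,851
Ending inventory: 32 @ $16 + 207 @ $22 + 70 @ $20 = $6,466
Check: goods available $15,317 = COGS $8,851 + ending $6,466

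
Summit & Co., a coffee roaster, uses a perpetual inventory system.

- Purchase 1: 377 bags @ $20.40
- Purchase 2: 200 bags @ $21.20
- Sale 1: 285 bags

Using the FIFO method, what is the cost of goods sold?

COGS = $5,814.00

Sale 1 (285) [FIFO — oldest first]: 285 @ $20.40 = $5,814.00
Ending inventory: 92 @ $20.40 + 200 @ $21.20 = $6,116.80
Check: goods available $11,930.80 = COGS $5,814.00 + ending $6,116.80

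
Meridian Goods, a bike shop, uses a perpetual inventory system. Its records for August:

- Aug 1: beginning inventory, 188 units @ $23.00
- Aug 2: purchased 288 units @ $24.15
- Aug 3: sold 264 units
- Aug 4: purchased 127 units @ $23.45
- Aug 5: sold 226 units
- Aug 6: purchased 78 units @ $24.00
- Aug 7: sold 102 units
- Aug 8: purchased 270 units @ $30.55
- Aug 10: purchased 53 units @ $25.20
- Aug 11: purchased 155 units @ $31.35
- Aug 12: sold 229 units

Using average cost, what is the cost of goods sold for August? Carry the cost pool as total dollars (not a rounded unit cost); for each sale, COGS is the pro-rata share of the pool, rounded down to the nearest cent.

COGS = $20,701.85

After Aug 1: 188 on hand, pool $4,324.00 (≈ $23.0000 each)
After Aug 2: 476 on hand, pool $11,279.20 (≈ $23.6958 each)
Aug 3, sell 264: 264/476 × $11,279.20 → $6,255.69
After Aug 4: 339 on hand, pool $8,001.66 (≈ $23.6037 each)
Aug 5, sell 226: 226/339 × $8,001.66 → $5,334.44
After Aug 6: 191 on hand, pool $4,539.22 (≈ $23.7655 each)
Aug 7, sell 102: 102/191 × $4,539.22 → $2,424.08
After Aug 8: 359 on hand, pool $10,363.64 (≈ $28.8681 each)
After Aug 10: 412 on hand, pool $11,699.24 (≈ $28.3962 each)
After Aug 11: 567 on hand, pool $16,558.49 (≈ $29.2037 each)
Aug 12, sell 229: 229/567 × $16,558.49 → $6,687.64
Total COGS = $6,255.69 + $5,334.44 + $2,424.08 + $6,687.64 = $20,701.85
Ending inventory (cost pool remaining) = $9,870.85
Check: goods available $30,572.70 = COGS $20,701.85 + ending $9,870.85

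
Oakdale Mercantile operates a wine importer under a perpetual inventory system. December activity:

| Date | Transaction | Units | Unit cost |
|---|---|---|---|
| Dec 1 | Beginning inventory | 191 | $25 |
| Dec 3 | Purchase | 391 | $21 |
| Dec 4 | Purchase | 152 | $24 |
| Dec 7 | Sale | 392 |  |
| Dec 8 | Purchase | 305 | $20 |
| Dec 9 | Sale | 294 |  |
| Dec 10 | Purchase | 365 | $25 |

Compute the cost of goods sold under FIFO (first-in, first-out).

COGS = $15,482

Dec 7, 392 sold [FIFO — oldest first]: 191 @ $25 + 201 @ $21 = $8,996
Dec 9, 294 sold [FIFO — oldest first]: 190 @ $21 + 104 @ $24 = $6,486
Total COGS = $8,996 + $6,486 = $15,482
Ending inventory: 48 @ $24 + 305 @ $20 + 365 @ $25 = $16,377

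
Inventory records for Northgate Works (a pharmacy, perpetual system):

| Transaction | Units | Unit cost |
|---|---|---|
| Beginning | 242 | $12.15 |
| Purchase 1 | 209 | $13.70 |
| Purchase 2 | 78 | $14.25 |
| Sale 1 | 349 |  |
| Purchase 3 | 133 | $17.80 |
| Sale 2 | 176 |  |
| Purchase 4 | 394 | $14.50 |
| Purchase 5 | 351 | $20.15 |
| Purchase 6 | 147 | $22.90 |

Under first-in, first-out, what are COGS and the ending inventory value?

Sale 1 (349) [FIFO — oldest first]: 242 @ $12.15 + 107 @ $13.70 = $4,406.20
Sale 2 (176) [FIFO — oldest first]: 102 @ $13.70 + 74 @ $14.25 = $2,451.90
Total COGS = $4,406.20 + $2,451.90 = $6,858.10
Ending inventory: 4 @ $14.25 + 133 @ $17.80 + 394 @ $14.50 + 351 @ $20.15 + 147 @ $22.90 = $18,576.35
Check: goods available $25,434.45 = COGS $6,858.10 + ending $18,576.35

COGS = $6,858.10; ending inventory = $18,576.35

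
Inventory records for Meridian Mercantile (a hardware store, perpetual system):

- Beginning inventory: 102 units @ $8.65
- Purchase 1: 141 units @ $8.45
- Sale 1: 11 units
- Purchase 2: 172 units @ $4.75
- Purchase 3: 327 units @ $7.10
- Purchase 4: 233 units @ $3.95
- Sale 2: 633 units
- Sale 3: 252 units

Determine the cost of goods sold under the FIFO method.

Sale 1 (11) [FIFO — oldest first]: 11 @ $8.65 = $95.15
Sale 2 (633) [FIFO — oldest first]: 91 @ $8.65 + 141 @ $8.45 + 172 @ $4.75 + 229 @ $7.10 = $4,421.50
Sale 3 (252) [FIFO — oldest first]: 98 @ $7.10 + 154 @ $3.95 = $1,304.10
Total COGS = $95.15 + $4,421.50 + $1,304.10 = $5,820.75
Ending inventory: 79 @ $3.95 = $312.05

COGS = $5,820.75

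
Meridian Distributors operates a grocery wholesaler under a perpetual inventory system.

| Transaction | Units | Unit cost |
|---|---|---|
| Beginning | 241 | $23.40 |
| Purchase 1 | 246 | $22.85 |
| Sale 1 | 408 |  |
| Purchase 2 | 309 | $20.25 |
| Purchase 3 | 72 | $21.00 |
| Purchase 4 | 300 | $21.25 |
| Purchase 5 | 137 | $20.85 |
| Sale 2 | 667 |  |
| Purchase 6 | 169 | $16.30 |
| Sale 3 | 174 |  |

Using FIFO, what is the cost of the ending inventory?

Sale 1 (408) [FIFO — oldest first]: 241 @ $23.40 + 167 @ $22.85 = $9,455.35
Sale 2 (667) [FIFO — oldest first]: 79 @ $22.85 + 309 @ $20.25 + 72 @ $21.00 + 207 @ $21.25 = $13,973.15
Sale 3 (174) [FIFO — oldest first]: 93 @ $21.25 + 81 @ $20.85 = $3,665.10
Total COGS = $9,455.35 + $13,973.15 + $3,665.10 = $27,093.60
Ending inventory: 56 @ $20.85 + 169 @ $16.30 = $3,922.30
Check: goods available $31,015.90 = COGS $27,093.60 + ending $3,922.30

Ending inventory = $3,922.30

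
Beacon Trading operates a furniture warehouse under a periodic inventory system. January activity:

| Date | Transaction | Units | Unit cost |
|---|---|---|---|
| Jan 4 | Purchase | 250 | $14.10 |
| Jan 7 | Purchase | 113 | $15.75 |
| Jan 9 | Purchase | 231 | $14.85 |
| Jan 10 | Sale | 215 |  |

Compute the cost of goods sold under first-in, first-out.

Jan 10, 215 sold [FIFO — oldest first]: 215 @ $14.10 = $3,031.50
Ending inventory: 35 @ $14.10 + 113 @ $15.75 + 231 @ $14.85 = $5,703.60

COGS = $3,031.50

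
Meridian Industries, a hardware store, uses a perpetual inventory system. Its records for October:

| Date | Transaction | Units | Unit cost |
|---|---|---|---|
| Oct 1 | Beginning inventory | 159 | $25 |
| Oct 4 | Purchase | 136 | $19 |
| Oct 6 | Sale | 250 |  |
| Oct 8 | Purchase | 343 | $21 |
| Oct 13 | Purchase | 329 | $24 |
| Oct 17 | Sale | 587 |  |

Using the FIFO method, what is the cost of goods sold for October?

Oct 6, 250 sold [FIFO — oldest first]: 159 @ $25 + 91 @ $19 = $5,704
Oct 17, 587 sold [FIFO — oldest first]: 45 @ $19 + 343 @ $21 + 199 @ $24 = $12,834
Total COGS = $5,704 + $12,834 = $18,538
Ending inventory: 130 @ $24 = $3,120

COGS = $18,538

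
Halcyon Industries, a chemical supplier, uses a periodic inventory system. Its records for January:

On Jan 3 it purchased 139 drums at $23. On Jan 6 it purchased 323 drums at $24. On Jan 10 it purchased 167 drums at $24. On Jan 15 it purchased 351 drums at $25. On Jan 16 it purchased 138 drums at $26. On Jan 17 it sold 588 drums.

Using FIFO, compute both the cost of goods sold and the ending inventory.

Jan 17, 588 sold [FIFO — oldest first]: 139 @ $23 + 323 @ $24 + 126 @ $24 = $13,973
Ending inventory: 41 @ $24 + 351 @ $25 + 138 @ $26 = $13,347

COGS = $13,973; ending inventory = $13,347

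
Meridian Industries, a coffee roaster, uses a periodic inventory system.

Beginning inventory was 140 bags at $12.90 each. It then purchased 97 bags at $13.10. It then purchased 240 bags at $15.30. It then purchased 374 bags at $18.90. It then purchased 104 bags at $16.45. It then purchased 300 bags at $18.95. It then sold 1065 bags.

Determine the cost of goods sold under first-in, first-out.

Sale 1 (1065) [FIFO — oldest first]: 140 @ $12.90 + 97 @ $13.10 + 240 @ $15.30 + 374 @ $18.90 + 104 @ $16.45 + 110 @ $18.95 = $17,612.60
Ending inventory: 190 @ $18.95 = $3,600.50
Check: goods available $21,213.10 = COGS $17,612.60 + ending $3,600.50

COGS = $17,612.60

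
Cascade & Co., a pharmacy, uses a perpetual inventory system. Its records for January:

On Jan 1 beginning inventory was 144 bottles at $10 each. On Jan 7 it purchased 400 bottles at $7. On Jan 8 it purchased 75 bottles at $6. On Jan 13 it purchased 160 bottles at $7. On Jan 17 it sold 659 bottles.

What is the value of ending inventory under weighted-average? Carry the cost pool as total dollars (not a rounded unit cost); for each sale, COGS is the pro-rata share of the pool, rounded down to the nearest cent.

After Jan 1: 144 on hand, pool $1,440.00 (≈ $10.0000 each)
After Jan 7: 544 on hand, pool $4,240.00 (≈ $7.7941 each)
After Jan 8: 619 on hand, pool $4,690.00 (≈ $7.5767 each)
After Jan 13: 779 on hand, pool $5,810.00 (≈ $7.4583 each)
Jan 17, sell 659: 659/779 × $5,810.00 → $4,915.00
Ending inventory (cost pool remaining) = $895.00

Ending inventory = $895.00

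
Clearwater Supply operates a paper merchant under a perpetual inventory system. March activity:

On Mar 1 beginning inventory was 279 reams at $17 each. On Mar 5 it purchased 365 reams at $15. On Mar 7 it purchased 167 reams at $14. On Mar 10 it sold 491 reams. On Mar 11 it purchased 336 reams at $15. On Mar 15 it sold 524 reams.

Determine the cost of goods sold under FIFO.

COGS = $15,616

Mar 10, 491 sold [FIFO — oldest first]: 279 @ $17 + 212 @ $15 = $7,923
Mar 15, 524 sold [FIFO — oldest first]: 153 @ $15 + 167 @ $14 + 204 @ $15 = $7,693
Total COGS = $7,923 + $7,693 = $15,616
Ending inventory: 132 @ $15 = $1,980
Check: goods available $17,596 = COGS $15,616 + ending $1,980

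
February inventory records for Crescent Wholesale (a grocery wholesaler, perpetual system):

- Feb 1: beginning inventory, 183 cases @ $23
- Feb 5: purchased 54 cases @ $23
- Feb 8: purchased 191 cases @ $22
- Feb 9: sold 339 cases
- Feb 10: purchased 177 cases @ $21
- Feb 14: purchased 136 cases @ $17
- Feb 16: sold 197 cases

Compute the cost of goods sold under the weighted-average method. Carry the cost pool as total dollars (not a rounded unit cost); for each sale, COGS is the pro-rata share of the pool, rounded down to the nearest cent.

COGS = $11,583.89

After Feb 1: 183 on hand, pool $4,209.00 (≈ $23.0000 each)
After Feb 5: 237 on hand, pool $5,451.00 (≈ $23.0000 each)
After Feb 8: 428 on hand, pool $9,653.00 (≈ $22.5537 each)
Feb 9, sell 339: 339/428 × $9,653.00 → $7,645.71
After Feb 10: 266 on hand, pool $5,724.29 (≈ $21.5199 each)
After Feb 14: 402 on hand, pool $8,036.29 (≈ $19.9908 each)
Feb 16, sell 197: 197/402 × $8,036.29 → $3,938.18
Total COGS = $7,645.71 + $3,938.18 = $11,583.89
Ending inventory (cost pool remaining) = $4,098.11
Check: goods available $15,682.00 = COGS $11,583.89 + ending $4,098.11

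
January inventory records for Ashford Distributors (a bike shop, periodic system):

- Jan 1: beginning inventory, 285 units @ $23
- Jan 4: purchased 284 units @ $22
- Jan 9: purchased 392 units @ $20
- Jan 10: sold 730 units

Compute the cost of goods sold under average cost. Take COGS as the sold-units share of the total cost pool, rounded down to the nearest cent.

Jan 10, sell 730: 730/961 × $20,643.00 → $15,680.94
Ending inventory (cost pool remaining) = $4,962.06
Check: goods available $20,643.00 = COGS $15,680.94 + ending $4,962.06

COGS = $15,680.94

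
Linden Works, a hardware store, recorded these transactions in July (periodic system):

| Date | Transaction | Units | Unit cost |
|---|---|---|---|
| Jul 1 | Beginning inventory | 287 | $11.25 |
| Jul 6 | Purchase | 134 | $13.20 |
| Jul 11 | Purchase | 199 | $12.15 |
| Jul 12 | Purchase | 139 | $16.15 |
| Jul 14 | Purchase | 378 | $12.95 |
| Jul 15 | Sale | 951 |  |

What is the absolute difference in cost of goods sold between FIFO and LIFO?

FIFO COGS: 287 @ $11.25 + 134 @ $13.20 + 199 @ $12.15 + 139 @ $16.15 + 192 @ $12.95 = $12,146.65
LIFO COGS: 378 @ $12.95 + 139 @ $16.15 + 199 @ $12.15 + 134 @ $13.20 + 101 @ $11.25 = $12,462.85
Difference = |$12,146.65 − $12,462.85| = $316.20

$316.20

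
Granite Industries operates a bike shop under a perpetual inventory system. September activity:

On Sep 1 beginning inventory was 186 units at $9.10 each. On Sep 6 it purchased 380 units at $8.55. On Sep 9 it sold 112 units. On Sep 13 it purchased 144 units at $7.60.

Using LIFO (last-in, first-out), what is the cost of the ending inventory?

Ending inventory = $5,078.40

Sep 9, 112 sold [LIFO — newest first]: 112 @ $8.55 = $957.60
Ending inventory: 186 @ $9.10 + 268 @ $8.55 + 144 @ $7.60 = $5,078.40
Check: goods available $6,036.00 = COGS $957.60 + ending $5,078.40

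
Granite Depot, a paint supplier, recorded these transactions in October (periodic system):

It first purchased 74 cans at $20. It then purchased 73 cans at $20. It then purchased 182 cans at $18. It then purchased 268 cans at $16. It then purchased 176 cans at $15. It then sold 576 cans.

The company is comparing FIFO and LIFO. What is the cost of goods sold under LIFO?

FIFO COGS: 74 @ $20 + 73 @ $20 + 182 @ $18 + 247 @ $16 = $10,168
LIFO COGS: 176 @ $15 + 268 @ $16 + 132 @ $18 = $9,304

COGS = $9,304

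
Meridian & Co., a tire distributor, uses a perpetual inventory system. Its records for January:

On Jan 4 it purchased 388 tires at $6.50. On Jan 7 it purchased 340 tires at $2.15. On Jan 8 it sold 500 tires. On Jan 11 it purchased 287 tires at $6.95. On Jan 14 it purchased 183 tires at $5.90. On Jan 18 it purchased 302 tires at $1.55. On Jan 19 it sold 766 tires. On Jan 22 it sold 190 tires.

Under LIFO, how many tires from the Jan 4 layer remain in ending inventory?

44

Jan 8, 500 sold [LIFO — newest first]: 340 @ $2.15 + 160 @ $6.50 = $1,771.00
Jan 19, 766 sold [LIFO — newest first]: 302 @ $1.55 + 183 @ $5.90 + 281 @ $6.95 = $3,500.75
Jan 22, 190 sold [LIFO — newest first]: 6 @ $6.95 + 184 @ $6.50 = $1,237.70
Total COGS = $1,771.00 + $3,500.75 + $1,237.70 = $6,509.45
Ending inventory: 44 @ $6.50 = $286.00
Check: goods available $6,795.45 = COGS $6,509.45 + ending $286.00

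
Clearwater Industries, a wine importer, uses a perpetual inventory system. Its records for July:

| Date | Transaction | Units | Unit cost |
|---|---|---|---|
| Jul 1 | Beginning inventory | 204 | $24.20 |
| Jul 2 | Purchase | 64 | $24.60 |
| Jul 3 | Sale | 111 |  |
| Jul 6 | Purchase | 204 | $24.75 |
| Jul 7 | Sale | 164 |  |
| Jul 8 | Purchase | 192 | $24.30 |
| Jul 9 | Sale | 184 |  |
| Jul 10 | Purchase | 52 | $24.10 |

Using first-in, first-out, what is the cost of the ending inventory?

Ending inventory = $6,240.55

Jul 3, 111 sold [FIFO — oldest first]: 111 @ $24.20 = $2,686.20
Jul 7, 164 sold [FIFO — oldest first]: 93 @ $24.20 + 64 @ $24.60 + 7 @ $24.75 = $3,998.25
Jul 9, 184 sold [FIFO — oldest first]: 184 @ $24.75 = $4,554.00
Total COGS = $2,686.20 + $3,998.25 + $4,554.00 = $11,238.45
Ending inventory: 13 @ $24.75 + 192 @ $24.30 + 52 @ $24.10 = $6,240.55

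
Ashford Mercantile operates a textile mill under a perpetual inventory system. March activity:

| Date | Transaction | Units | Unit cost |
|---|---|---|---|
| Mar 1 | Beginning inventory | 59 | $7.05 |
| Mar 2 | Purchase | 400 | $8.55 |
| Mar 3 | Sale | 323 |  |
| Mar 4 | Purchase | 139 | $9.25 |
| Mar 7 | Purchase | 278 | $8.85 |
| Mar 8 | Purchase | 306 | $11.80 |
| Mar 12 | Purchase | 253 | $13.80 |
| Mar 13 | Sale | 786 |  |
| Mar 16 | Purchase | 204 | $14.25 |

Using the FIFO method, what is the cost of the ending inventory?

Mar 3, 323 sold [FIFO — oldest first]: 59 @ $7.05 + 264 @ $8.55 = $2,673.15
Mar 13, 786 sold [FIFO — oldest first]: 136 @ $8.55 + 139 @ $9.25 + 278 @ $8.85 + 233 @ $11.80 = $7,658.25
Total COGS = $2,673.15 + $7,658.25 = $10,331.40
Ending inventory: 73 @ $11.80 + 253 @ $13.80 + 204 @ $14.25 = $7,259.80
Check: goods available $17,591.20 = COGS $10,331.40 + ending $7,259.80

Ending inventory = $7,259.80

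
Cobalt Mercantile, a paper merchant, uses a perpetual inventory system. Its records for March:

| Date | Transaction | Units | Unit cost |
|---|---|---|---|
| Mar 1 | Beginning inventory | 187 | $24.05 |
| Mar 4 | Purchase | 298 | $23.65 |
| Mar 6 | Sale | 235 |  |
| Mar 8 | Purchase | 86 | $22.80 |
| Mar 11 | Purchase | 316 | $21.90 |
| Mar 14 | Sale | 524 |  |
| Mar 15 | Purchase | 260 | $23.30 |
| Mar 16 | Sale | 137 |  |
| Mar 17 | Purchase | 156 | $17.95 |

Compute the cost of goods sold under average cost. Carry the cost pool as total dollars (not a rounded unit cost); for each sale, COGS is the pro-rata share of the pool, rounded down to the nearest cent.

COGS = $20,681.58

After Mar 1: 187 on hand, pool $4,497.35 (≈ $24.0500 each)
After Mar 4: 485 on hand, pool $11,545.05 (≈ $23.8042 each)
Mar 6, sell 235: 235/485 × $11,545.05 → $5,593.99
After Mar 8: 336 on hand, pool $7,911.86 (≈ $23.5472 each)
After Mar 11: 652 on hand, pool $14,832.26 (≈ $22.7489 each)
Mar 14, sell 524: 524/652 × $14,832.26 → $11,920.40
After Mar 15: 388 on hand, pool $8,969.86 (≈ $23.1182 each)
Mar 16, sell 137: 137/388 × $8,969.86 → $3,167.19
After Mar 17: 407 on hand, pool $8,602.87 (≈ $21.1373 each)
Total COGS = $5,593.99 + $11,920.40 + $3,167.19 = $20,681.58
Ending inventory (cost pool remaining) = $8,602.87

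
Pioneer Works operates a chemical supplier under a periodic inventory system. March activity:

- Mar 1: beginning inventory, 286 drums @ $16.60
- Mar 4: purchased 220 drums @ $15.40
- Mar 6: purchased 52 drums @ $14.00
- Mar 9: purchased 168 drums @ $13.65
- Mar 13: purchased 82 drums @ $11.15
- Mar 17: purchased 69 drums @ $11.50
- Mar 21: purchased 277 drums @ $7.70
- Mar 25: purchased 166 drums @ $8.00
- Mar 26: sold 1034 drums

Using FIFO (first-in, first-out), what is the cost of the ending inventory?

Mar 26, 1034 sold [FIFO — oldest first]: 286 @ $16.60 + 220 @ $15.40 + 52 @ $14.00 + 168 @ $13.65 + 82 @ $11.15 + 69 @ $11.50 + 157 @ $7.70 = $14,073.50
Ending inventory: 120 @ $7.70 + 166 @ $8.00 = $2,252.00

Ending inventory = $2,252.00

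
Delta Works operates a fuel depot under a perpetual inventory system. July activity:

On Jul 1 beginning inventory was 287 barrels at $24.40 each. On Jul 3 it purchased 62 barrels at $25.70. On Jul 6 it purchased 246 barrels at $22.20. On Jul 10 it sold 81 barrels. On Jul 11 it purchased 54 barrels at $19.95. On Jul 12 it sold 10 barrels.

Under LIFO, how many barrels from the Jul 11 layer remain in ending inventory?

Jul 10, 81 sold [LIFO — newest first]: 81 @ $22.20 = $1,798.20
Jul 12, 10 sold [LIFO — newest first]: 10 @ $19.95 = $199.50
Total COGS = $1,798.20 + $199.50 = $1,997.70
Ending inventory: 287 @ $24.40 + 62 @ $25.70 + 165 @ $22.20 + 44 @ $19.95 = $13,137.00
Check: goods available $15,134.70 = COGS $1,997.70 + ending $13,137.00

44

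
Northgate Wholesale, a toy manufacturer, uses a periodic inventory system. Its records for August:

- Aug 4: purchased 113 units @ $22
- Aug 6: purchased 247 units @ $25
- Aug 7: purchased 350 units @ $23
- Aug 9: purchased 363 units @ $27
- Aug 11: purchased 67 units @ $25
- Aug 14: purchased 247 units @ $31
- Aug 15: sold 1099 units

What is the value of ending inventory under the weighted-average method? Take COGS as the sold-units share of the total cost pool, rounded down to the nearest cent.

Ending inventory = $7,442.74

Aug 15, sell 1099: 1099/1387 × $35,844.00 → $28,401.26
Ending inventory (cost pool remaining) = $7,442.74
Check: goods available $35,844.00 = COGS $28,401.26 + ending $7,442.74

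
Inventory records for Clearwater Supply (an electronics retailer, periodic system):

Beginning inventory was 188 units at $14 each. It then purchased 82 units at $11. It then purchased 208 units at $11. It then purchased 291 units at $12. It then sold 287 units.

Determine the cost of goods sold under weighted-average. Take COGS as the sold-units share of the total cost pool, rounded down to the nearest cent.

COGS = $3,476.09

Sale 1, sell 287: 287/769 × $9,314.00 → $3,476.09
Ending inventory (cost pool remaining) = $5,837.91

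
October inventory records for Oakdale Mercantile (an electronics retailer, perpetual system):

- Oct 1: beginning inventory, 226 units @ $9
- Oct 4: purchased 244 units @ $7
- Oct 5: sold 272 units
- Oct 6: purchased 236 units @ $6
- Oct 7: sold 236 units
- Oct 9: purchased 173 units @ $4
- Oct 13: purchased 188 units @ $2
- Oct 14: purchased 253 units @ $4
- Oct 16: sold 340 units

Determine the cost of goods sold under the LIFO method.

Oct 5, 272 sold [LIFO — newest first]: 244 @ $7 + 28 @ $9 = $1,960
Oct 7, 236 sold [LIFO — newest first]: 236 @ $6 = $1,416
Oct 16, 340 sold [LIFO — newest first]: 253 @ $4 + 87 @ $2 = $1,186
Total COGS = $1,960 + $1,416 + $1,186 = $4,562
Ending inventory: 198 @ $9 + 173 @ $4 + 101 @ $2 = $2,676

COGS = $4,562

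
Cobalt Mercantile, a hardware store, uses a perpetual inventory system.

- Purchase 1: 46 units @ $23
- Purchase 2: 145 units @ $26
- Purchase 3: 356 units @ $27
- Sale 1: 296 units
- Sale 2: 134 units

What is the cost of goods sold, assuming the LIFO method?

Sale 1 (296) [LIFO — newest first]: 296 @ $27 = $7,992
Sale 2 (134) [LIFO — newest first]: 60 @ $27 + 74 @ $26 = $3,544
Total COGS = $7,992 + $3,544 = $11,536
Ending inventory: 46 @ $23 + 71 @ $26 = $2,904
Check: goods available $14,440 = COGS $11,536 + ending $2,904

COGS = $11,536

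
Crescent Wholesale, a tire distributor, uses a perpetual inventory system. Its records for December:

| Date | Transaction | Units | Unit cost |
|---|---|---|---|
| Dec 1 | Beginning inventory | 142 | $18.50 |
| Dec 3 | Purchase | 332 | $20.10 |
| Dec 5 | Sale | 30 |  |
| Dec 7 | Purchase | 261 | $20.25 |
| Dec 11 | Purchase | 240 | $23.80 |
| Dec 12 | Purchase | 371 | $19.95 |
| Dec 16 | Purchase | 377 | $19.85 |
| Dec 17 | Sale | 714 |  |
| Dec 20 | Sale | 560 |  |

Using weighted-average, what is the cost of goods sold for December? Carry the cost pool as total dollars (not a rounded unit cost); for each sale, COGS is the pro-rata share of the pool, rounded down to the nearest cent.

COGS = $26,620.75

After Dec 1: 142 on hand, pool $2,627.00 (≈ $18.5000 each)
After Dec 3: 474 on hand, pool $9,300.20 (≈ $19.6207 each)
Dec 5, sell 30: 30/474 × $9,300.20 → $588.62
After Dec 7: 705 on hand, pool $13,996.83 (≈ $19.8537 each)
After Dec 11: 945 on hand, pool $19,708.83 (≈ $20.8559 each)
After Dec 12: 1316 on hand, pool $27,110.28 (≈ $20.6005 each)
After Dec 16: 1693 on hand, pool $34,593.73 (≈ $20.4334 each)
Dec 17, sell 714: 714/1693 × $34,593.73 → $14,589.44
Dec 20, sell 560: 560/979 × $20,004.29 → $11,442.69
Total COGS = $588.62 + $14,589.44 + $11,442.69 = $26,620.75
Ending inventory (cost pool remaining) = $8,561.60
Check: goods available $35,182.35 = COGS $26,620.75 + ending $8,561.60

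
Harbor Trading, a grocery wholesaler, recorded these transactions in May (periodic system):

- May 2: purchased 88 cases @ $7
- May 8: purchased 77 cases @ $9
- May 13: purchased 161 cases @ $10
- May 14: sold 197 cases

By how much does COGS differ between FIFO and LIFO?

FIFO COGS: 88 @ $7 + 77 @ $9 + 32 @ $10 = $1,629
LIFO COGS: 161 @ $10 + 36 @ $9 = $1,934
Difference = |$1,629 − $1,934| = $305

$305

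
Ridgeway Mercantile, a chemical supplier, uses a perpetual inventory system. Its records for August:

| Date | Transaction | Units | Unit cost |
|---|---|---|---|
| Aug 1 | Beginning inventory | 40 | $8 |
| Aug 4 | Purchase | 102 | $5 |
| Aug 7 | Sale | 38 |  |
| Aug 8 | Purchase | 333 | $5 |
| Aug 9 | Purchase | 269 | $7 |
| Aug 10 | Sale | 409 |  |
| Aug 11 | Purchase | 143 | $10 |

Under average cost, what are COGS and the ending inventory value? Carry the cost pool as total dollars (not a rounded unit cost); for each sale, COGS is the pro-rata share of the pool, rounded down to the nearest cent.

After Aug 1: 40 on hand, pool $320.00 (≈ $8.0000 each)
After Aug 4: 142 on hand, pool $830.00 (≈ $5.8451 each)
Aug 7, sell 38: 38/142 × $830.00 → $222.11
After Aug 8: 437 on hand, pool $2,272.89 (≈ $5.2011 each)
After Aug 9: 706 on hand, pool $4,155.89 (≈ $5.8865 each)
Aug 10, sell 409: 409/706 × $4,155.89 → $2,407.59
After Aug 11: 440 on hand, pool $3,178.30 (≈ $7.2234 each)
Total COGS = $222.11 + $2,407.59 = $2,629.70
Ending inventory (cost pool remaining) = $3,178.30
Check: goods available $5,808.00 = COGS $2,629.70 + ending $3,178.30

COGS = $2,629.70; ending inventory = $3,178.30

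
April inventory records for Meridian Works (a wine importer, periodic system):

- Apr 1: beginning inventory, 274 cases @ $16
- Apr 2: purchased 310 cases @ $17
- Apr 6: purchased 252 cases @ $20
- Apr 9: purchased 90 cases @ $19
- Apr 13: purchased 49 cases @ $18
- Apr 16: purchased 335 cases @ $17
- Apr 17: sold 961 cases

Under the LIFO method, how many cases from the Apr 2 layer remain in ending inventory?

75

Apr 17, 961 sold [LIFO — newest first]: 335 @ $17 + 49 @ $18 + 90 @ $19 + 252 @ $20 + 235 @ $17 = $17,322
Ending inventory: 274 @ $16 + 75 @ $17 = $5,659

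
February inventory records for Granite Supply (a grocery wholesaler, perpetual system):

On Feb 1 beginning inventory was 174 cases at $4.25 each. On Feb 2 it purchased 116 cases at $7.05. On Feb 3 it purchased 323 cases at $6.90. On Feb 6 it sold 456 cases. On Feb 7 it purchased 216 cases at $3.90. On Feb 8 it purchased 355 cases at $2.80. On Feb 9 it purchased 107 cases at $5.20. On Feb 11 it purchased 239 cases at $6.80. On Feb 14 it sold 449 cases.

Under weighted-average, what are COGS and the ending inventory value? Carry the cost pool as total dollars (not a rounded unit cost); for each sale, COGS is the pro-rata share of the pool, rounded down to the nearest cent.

COGS = $4,901.49; ending inventory = $2,902.51

After Feb 1: 174 on hand, pool $739.50 (≈ $4.2500 each)
After Feb 2: 290 on hand, pool $1,557.30 (≈ $5.3700 each)
After Feb 3: 613 on hand, pool $3,786.00 (≈ $6.1762 each)
Feb 6, sell 456: 456/613 × $3,786.00 → $2,816.33
After Feb 7: 373 on hand, pool $1,812.07 (≈ $4.8581 each)
After Feb 8: 728 on hand, pool $2,806.07 (≈ $3.8545 each)
After Feb 9: 835 on hand, pool $3,362.47 (≈ $4.0269 each)
After Feb 11: 1074 on hand, pool $4,987.67 (≈ $4.6440 each)
Feb 14, sell 449: 449/1074 × $4,987.67 → $2,085.16
Total COGS = $2,816.33 + $2,085.16 = $4,901.49
Ending inventory (cost pool remaining) = $2,902.51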